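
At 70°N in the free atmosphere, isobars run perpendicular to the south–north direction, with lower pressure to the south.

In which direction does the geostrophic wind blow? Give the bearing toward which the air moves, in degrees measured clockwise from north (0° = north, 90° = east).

270°

The pressure-gradient force points toward the south (bearing 180°).
Geostrophic balance: in the Northern Hemisphere the Coriolis force deflects motion to the right, so the geostrophic wind blows 90° to the right of the pressure-gradient force (low pressure on the left).
Rotating 180° by 90° clockwise gives 270° — the wind blows toward the west.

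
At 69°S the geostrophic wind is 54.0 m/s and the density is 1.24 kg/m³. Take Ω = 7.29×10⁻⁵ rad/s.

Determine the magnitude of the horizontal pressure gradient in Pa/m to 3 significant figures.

9.11×10⁻³ Pa/m

Coriolis parameter at 69°S:
f = 2Ω sin φ = 2 × 7.29×10⁻⁵ × sin 69° = 1.36×10⁻⁴ s⁻¹
Geostrophic balance rearranged: |∂P/∂n| = f ρ V_g
|∂P/∂n| = 1.36×10⁻⁴ × 1.24 × 54.0 = 9.11×10⁻³ Pa/m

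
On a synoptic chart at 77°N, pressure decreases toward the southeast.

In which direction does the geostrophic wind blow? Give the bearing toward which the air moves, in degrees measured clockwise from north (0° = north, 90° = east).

The pressure-gradient force points toward the southeast (bearing 135°).
Geostrophic balance: in the Northern Hemisphere the Coriolis force deflects motion to the right, so the geostrophic wind blows 90° to the right of the pressure-gradient force (low pressure on the left).
Rotating 135° by 90° clockwise gives 225° — the wind blows toward the southwest.

225°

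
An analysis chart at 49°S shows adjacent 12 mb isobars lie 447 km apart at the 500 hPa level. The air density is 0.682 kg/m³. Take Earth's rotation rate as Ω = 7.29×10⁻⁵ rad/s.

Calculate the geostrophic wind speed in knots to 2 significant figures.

Coriolis parameter at 49°S:
f = 2Ω sin φ = 2 × 7.29×10⁻⁵ × sin 49° = 1.10×10⁻⁴ s⁻¹
Pressure gradient: |∂P/∂n| = 1200 Pa / 447000 m = 2.68×10⁻³ Pa/m
Geostrophic balance (pressure-gradient force = Coriolis force):
V_g = (1/(fρ)) |∂P/∂n| = 2.68×10⁻³ / (1.10×10⁻⁴ × 0.682) = 35.8 m/s
Converting: 35.8 m/s × 1.944 = 70 knots

70 knots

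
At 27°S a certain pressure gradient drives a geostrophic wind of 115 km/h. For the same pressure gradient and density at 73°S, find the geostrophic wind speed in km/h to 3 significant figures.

54.6 km/h

With the same pressure gradient and density, V_g ∝ 1/f ∝ 1/sin φ.
V₂ = V₁ · sin φ₁ / sin φ₂ = 115 × sin 27° / sin 73°
V₂ = 115 × 0.4540/0.9563 = 54.6 km/h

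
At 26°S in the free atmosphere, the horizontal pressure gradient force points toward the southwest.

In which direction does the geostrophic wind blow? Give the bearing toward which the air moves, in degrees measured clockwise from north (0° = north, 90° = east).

135°

The pressure-gradient force points toward the southwest (bearing 225°).
Geostrophic balance: in the Southern Hemisphere the Coriolis force deflects motion to the left, so the geostrophic wind blows 90° to the left of the pressure-gradient force (low pressure on the right).
Rotating 225° by 90° counterclockwise gives 135° — the wind blows toward the southeast.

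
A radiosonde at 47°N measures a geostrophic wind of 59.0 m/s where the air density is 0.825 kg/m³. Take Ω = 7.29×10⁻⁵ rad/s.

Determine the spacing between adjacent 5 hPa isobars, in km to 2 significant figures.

Coriolis parameter at 47°N:
f = 2Ω sin φ = 2 × 7.29×10⁻⁵ × sin 47° = 1.07×10⁻⁴ s⁻¹
Geostrophic balance rearranged: |∂P/∂n| = f ρ V_g
|∂P/∂n| = 1.07×10⁻⁴ × 0.825 × 59.0 = 5.19×10⁻³ Pa/m
Isobar spacing: Δn = ΔP/|∂P/∂n| = 500 Pa / 5.19×10⁻³ Pa/m = 96334 m ≈ 96 km

96 km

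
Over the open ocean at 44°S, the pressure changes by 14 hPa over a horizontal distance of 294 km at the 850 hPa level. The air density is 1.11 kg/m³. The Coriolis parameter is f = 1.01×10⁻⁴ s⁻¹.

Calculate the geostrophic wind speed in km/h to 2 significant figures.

Pressure gradient: |∂P/∂n| = 1400 Pa / 294000 m = 4.76×10⁻³ Pa/m
Geostrophic balance (pressure-gradient force = Coriolis force):
V_g = (1/(fρ)) |∂P/∂n| = 4.76×10⁻³ / (1.01×10⁻⁴ × 1.11) = 42.5 m/s
Converting: 42.5 m/s × 3.6 = 150 km/h

150 km/h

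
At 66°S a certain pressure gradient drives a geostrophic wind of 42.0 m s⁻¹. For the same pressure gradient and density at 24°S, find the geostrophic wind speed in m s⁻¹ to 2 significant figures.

94 m s⁻¹

With the same pressure gradient and density, V_g ∝ 1/f ∝ 1/sin φ.
V₂ = V₁ · sin φ₁ / sin φ₂ = 42.0 × sin 66° / sin 24°
V₂ = 42.0 × 0.9135/0.4067 = 94 m s⁻¹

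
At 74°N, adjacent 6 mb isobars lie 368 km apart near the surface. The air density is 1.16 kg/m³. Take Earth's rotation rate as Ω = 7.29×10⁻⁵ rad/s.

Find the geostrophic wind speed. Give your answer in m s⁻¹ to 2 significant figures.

10 m s⁻¹

Coriolis parameter at 74°N:
f = 2Ω sin φ = 2 × 7.29×10⁻⁵ × sin 74° = 1.40×10⁻⁴ s⁻¹
Pressure gradient: |∂P/∂n| = 600 Pa / 368000 m = 1.63×10⁻³ Pa/m
Geostrophic balance (pressure-gradient force = Coriolis force):
V_g = (1/(fρ)) |∂P/∂n| = 1.63×10⁻³ / (1.40×10⁻⁴ × 1.16) = 10.0 m/s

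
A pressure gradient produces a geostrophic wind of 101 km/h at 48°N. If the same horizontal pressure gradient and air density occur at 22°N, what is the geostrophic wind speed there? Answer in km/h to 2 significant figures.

With the same pressure gradient and density, V_g ∝ 1/f ∝ 1/sin φ.
V₂ = V₁ · sin φ₁ / sin φ₂ = 101 × sin 48° / sin 22°
V₂ = 101 × 0.7431/0.3746 = 200 km/h

200 km/h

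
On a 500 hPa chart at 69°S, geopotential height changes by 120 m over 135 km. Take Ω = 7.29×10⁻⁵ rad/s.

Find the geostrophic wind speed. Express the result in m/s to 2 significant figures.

64 m/s

Coriolis parameter at 69°S:
f = 2Ω sin φ = 2 × 7.29×10⁻⁵ × sin 69° = 1.36×10⁻⁴ s⁻¹
Height gradient: |∂Z/∂n| = 120 m / 135000 m = 8.89×10⁻⁴
On a pressure surface, geostrophic balance gives V_g = (g/f)|∂Z/∂n|:
V_g = 9.81 × 8.89×10⁻⁴ / 1.36×10⁻⁴ = 64.1 m/s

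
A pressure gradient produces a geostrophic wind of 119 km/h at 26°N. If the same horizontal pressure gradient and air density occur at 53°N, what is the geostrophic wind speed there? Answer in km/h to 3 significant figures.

65.3 km/h

With the same pressure gradient and density, V_g ∝ 1/f ∝ 1/sin φ.
V₂ = V₁ · sin φ₁ / sin φ₂ = 119 × sin 26° / sin 53°
V₂ = 119 × 0.4384/0.7986 = 65.3 km/h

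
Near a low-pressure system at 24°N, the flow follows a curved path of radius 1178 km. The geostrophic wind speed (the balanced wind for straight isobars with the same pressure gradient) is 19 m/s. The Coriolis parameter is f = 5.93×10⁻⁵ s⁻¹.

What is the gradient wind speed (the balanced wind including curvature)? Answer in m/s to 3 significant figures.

15.5 m/s

Around a low, centrifugal force acts outward with Coriolis, so pressure-gradient force balances both:
(1/ρ)|∂P/∂n| = fV + V²/R  →  V² + fR·V − fR·V_g = 0
With fR = 5.93×10⁻⁵ × 1178×10³ m = 69.9 m/s:
V = [−fR + √((fR)² + 4 fR V_g)]/2 = [−69.9 + √(69.9² + 4×69.9×19)]/2 = 15.5 m/s
Subgeostrophic (V < V_g = 19 m/s), as expected around a low.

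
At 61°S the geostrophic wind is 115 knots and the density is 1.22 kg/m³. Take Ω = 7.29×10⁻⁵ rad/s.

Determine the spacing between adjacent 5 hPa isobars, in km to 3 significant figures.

54.3 km

Coriolis parameter at 61°S:
f = 2Ω sin φ = 2 × 7.29×10⁻⁵ × sin 61° = 1.28×10⁻⁴ s⁻¹
Wind speed in SI: 115 knots = 59.2 m/s
Geostrophic balance rearranged: |∂P/∂n| = f ρ V_g
|∂P/∂n| = 1.28×10⁻⁴ × 1.22 × 59.2 = 9.20×10⁻³ Pa/m
Isobar spacing: Δn = ΔP/|∂P/∂n| = 500 Pa / 9.20×10⁻³ Pa/m = 54325 m ≈ 54.3 km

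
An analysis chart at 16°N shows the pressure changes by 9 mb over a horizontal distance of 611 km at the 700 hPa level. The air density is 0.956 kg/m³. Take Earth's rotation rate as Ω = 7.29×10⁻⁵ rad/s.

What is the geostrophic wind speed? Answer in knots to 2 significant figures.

Coriolis parameter at 16°N:
f = 2Ω sin φ = 2 × 7.29×10⁻⁵ × sin 16° = 4.02×10⁻⁵ s⁻¹
Pressure gradient: |∂P/∂n| = 900 Pa / 611000 m = 1.47×10⁻³ Pa/m
Geostrophic balance (pressure-gradient force = Coriolis force):
V_g = (1/(fρ)) |∂P/∂n| = 1.47×10⁻³ / (4.02×10⁻⁵ × 0.956) = 38.3 m/s
Converting: 38.3 m/s × 1.944 = 75 knots

75 knots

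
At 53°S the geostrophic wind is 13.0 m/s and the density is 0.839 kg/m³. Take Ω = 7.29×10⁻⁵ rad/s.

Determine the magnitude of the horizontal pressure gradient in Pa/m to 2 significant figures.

1.3×10⁻³ Pa/m

Coriolis parameter at 53°S:
f = 2Ω sin φ = 2 × 7.29×10⁻⁵ × sin 53° = 1.16×10⁻⁴ s⁻¹
Geostrophic balance rearranged: |∂P/∂n| = f ρ V_g
|∂P/∂n| = 1.16×10⁻⁴ × 0.839 × 13.0 = 1.27×10⁻³ Pa/m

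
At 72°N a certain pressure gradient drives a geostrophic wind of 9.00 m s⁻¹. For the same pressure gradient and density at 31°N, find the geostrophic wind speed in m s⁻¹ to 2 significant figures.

With the same pressure gradient and density, V_g ∝ 1/f ∝ 1/sin φ.
V₂ = V₁ · sin φ₁ / sin φ₂ = 9.00 × sin 72° / sin 31°
V₂ = 9.00 × 0.9511/0.5150 = 17 m s⁻¹

17 m s⁻¹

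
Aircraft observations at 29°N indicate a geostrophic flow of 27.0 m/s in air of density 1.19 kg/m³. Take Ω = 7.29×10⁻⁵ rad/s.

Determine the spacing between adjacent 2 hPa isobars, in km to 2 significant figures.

88 km

Coriolis parameter at 29°N:
f = 2Ω sin φ = 2 × 7.29×10⁻⁵ × sin 29° = 7.07×10⁻⁵ s⁻¹
Geostrophic balance rearranged: |∂P/∂n| = f ρ V_g
|∂P/∂n| = 7.07×10⁻⁵ × 1.19 × 27.0 = 2.27×10⁻³ Pa/m
Isobar spacing: Δn = ΔP/|∂P/∂n| = 200 Pa / 2.27×10⁻³ Pa/m = 88062 m ≈ 88 km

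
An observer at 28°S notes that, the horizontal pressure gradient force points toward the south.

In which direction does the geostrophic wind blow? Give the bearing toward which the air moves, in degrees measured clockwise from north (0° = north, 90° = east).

The pressure-gradient force points toward the south (bearing 180°).
Geostrophic balance: in the Southern Hemisphere the Coriolis force deflects motion to the left, so the geostrophic wind blows 90° to the left of the pressure-gradient force (low pressure on the right).
Rotating 180° by 90° counterclockwise gives 090° — the wind blows toward the east.

090°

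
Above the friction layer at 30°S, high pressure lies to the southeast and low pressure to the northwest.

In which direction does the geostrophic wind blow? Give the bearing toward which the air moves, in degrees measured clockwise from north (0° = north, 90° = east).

225°

The pressure-gradient force points toward the northwest (bearing 315°).
Geostrophic balance: in the Southern Hemisphere the Coriolis force deflects motion to the left, so the geostrophic wind blows 90° to the left of the pressure-gradient force (low pressure on the right).
Rotating 315° by 90° counterclockwise gives 225° — the wind blows toward the southwest.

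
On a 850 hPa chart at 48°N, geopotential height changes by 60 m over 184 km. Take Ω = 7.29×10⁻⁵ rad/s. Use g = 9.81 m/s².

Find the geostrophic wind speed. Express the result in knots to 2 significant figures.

57 knots

Coriolis parameter at 48°N:
f = 2Ω sin φ = 2 × 7.29×10⁻⁵ × sin 48° = 1.08×10⁻⁴ s⁻¹
Height gradient: |∂Z/∂n| = 60 m / 184000 m = 3.26×10⁻⁴
On a pressure surface, geostrophic balance gives V_g = (g/f)|∂Z/∂n|:
V_g = 9.81 × 3.26×10⁻⁴ / 1.08×10⁻⁴ = 29.5 m/s
Converting: 29.5 m/s × 1.944 = 57 knots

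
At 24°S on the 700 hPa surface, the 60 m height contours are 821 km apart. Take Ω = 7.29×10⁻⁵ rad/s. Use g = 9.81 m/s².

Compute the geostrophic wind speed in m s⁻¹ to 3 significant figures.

12.1 m s⁻¹

Coriolis parameter at 24°S:
f = 2Ω sin φ = 2 × 7.29×10⁻⁵ × sin 24° = 5.93×10⁻⁵ s⁻¹
Height gradient: |∂Z/∂n| = 60 m / 821000 m = 7.31×10⁻⁵
On a pressure surface, geostrophic balance gives V_g = (g/f)|∂Z/∂n|:
V_g = 9.81 × 7.31×10⁻⁵ / 5.93×10⁻⁵ = 12.1 m/s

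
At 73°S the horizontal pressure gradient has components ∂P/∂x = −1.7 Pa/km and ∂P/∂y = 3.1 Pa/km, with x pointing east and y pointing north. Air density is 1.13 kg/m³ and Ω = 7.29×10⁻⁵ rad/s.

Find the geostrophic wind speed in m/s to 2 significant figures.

Coriolis parameter at 73°S:
f = 2Ω sin φ = 2 × 7.29×10⁻⁵ × sin 73° = 1.39×10⁻⁴ s⁻¹
In the Southern Hemisphere f is negative: f = −1.39×10⁻⁴ s⁻¹.
Component geostrophic relations (x east, y north):
u_g = −(1/(fρ)) ∂P/∂y,  v_g = (1/(fρ)) ∂P/∂x
u_g = −(3.1×10⁻³)/(−1.39×10⁻⁴ × 1.13) = 19.7 m/s;  v_g = (−1.7×10⁻³)/(−1.39×10⁻⁴ × 1.13) = 10.8 m/s
|V_g| = √(u_g² + v_g²) = 22.4 m/s

22 m/s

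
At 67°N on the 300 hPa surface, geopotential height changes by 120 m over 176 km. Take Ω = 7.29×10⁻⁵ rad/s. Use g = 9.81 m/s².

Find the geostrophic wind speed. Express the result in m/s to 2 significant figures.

50 m/s

Coriolis parameter at 67°N:
f = 2Ω sin φ = 2 × 7.29×10⁻⁵ × sin 67° = 1.34×10⁻⁴ s⁻¹
Height gradient: |∂Z/∂n| = 120 m / 176000 m = 6.82×10⁻⁴
On a pressure surface, geostrophic balance gives V_g = (g/f)|∂Z/∂n|:
V_g = 9.81 × 6.82×10⁻⁴ / 1.34×10⁻⁴ = 49.8 m/s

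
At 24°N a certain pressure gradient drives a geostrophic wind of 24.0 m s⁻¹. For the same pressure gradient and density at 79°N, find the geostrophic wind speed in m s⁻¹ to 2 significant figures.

9.9 m s⁻¹

With the same pressure gradient and density, V_g ∝ 1/f ∝ 1/sin φ.
V₂ = V₁ · sin φ₁ / sin φ₂ = 24.0 × sin 24° / sin 79°
V₂ = 24.0 × 0.4067/0.9816 = 9.9 m s⁻¹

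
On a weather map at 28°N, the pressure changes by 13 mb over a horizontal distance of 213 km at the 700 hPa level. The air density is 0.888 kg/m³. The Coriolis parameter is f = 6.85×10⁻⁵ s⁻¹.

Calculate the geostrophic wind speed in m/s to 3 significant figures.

Pressure gradient: |∂P/∂n| = 1300 Pa / 213000 m = 6.10×10⁻³ Pa/m
Geostrophic balance (pressure-gradient force = Coriolis force):
V_g = (1/(fρ)) |∂P/∂n| = 6.10×10⁻³ / (6.85×10⁻⁵ × 0.888) = 100 m/s

100 m/s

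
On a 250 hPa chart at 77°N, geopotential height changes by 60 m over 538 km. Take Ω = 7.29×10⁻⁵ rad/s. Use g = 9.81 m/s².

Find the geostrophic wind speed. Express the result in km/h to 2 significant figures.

28 km/h

Coriolis parameter at 77°N:
f = 2Ω sin φ = 2 × 7.29×10⁻⁵ × sin 77° = 1.42×10⁻⁴ s⁻¹
Height gradient: |∂Z/∂n| = 60 m / 538000 m = 1.12×10⁻⁴
On a pressure surface, geostrophic balance gives V_g = (g/f)|∂Z/∂n|:
V_g = 9.81 × 1.12×10⁻⁴ / 1.42×10⁻⁴ = 7.70 m/s
Converting: 7.70 m/s × 3.6 = 28 km/h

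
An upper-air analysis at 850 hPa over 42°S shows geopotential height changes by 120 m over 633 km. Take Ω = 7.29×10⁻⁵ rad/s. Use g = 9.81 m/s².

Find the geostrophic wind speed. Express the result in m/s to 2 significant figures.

Coriolis parameter at 42°S:
f = 2Ω sin φ = 2 × 7.29×10⁻⁵ × sin 42° = 9.76×10⁻⁵ s⁻¹
Height gradient: |∂Z/∂n| = 120 m / 633000 m = 1.90×10⁻⁴
On a pressure surface, geostrophic balance gives V_g = (g/f)|∂Z/∂n|:
V_g = 9.81 × 1.90×10⁻⁴ / 9.76×10⁻⁵ = 19.1 m/s

19 m/s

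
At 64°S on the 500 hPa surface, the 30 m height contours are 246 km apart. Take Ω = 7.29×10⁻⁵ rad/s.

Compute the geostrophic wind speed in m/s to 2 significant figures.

9.1 m/s

Coriolis parameter at 64°S:
f = 2Ω sin φ = 2 × 7.29×10⁻⁵ × sin 64° = 1.31×10⁻⁴ s⁻¹
Height gradient: |∂Z/∂n| = 30 m / 246000 m = 1.22×10⁻⁴
On a pressure surface, geostrophic balance gives V_g = (g/f)|∂Z/∂n|:
V_g = 9.81 × 1.22×10⁻⁴ / 1.31×10⁻⁴ = 9.13 m/s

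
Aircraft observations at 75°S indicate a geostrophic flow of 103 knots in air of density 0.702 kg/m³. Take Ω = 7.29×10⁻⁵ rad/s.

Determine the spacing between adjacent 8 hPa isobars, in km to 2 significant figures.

Coriolis parameter at 75°S:
f = 2Ω sin φ = 2 × 7.29×10⁻⁵ × sin 75° = 1.41×10⁻⁴ s⁻¹
Wind speed in SI: 103 knots = 53.0 m/s
Geostrophic balance rearranged: |∂P/∂n| = f ρ V_g
|∂P/∂n| = 1.41×10⁻⁴ × 0.702 × 53.0 = 5.24×10⁻³ Pa/m
Isobar spacing: Δn = ΔP/|∂P/∂n| = 800 Pa / 5.24×10⁻³ Pa/m = 152713 m ≈ 150 km

150 km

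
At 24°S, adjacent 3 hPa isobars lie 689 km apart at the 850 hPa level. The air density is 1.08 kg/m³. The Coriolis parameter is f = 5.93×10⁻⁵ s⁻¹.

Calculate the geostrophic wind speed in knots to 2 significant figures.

Pressure gradient: |∂P/∂n| = 300 Pa / 689000 m = 4.35×10⁻⁴ Pa/m
Geostrophic balance (pressure-gradient force = Coriolis force):
V_g = (1/(fρ)) |∂P/∂n| = 4.35×10⁻⁴ / (5.93×10⁻⁵ × 1.08) = 6.80 m/s
Converting: 6.80 m/s × 1.944 = 13 knots

13 knots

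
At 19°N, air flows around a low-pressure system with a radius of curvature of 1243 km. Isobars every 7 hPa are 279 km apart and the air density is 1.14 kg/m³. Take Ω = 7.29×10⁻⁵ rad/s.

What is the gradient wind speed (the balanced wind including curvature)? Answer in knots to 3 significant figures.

59.4 knots

Coriolis parameter at 19°N:
f = 2Ω sin φ = 2 × 7.29×10⁻⁵ × sin 19° = 4.75×10⁻⁵ s⁻¹
Pressure gradient: |∂P/∂n| = 700 Pa / 279000 m = 2.51×10⁻³ Pa/m
Geostrophic speed: V_g = |∂P/∂n|/(fρ) = 2.51×10⁻³/(4.75×10⁻⁵ × 1.14) = 46.4 m/s
Around a low, centrifugal force acts outward with Coriolis, so pressure-gradient force balances both:
(1/ρ)|∂P/∂n| = fV + V²/R  →  V² + fR·V − fR·V_g = 0
With fR = 4.75×10⁻⁵ × 1243×10³ m = 59.0 m/s:
V = [−fR + √((fR)² + 4 fR V_g)]/2 = [−59.0 + √(59.0² + 4×59.0×46.4)]/2 = 30.5 m/s
Subgeostrophic (V < V_g = 46.4 m/s), as expected around a low.
Converting: 30.5 m/s × 1.944 = 59.4 knots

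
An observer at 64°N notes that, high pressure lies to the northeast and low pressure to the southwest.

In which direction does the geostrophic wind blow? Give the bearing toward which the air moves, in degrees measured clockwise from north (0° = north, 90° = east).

315°

The pressure-gradient force points toward the southwest (bearing 225°).
Geostrophic balance: in the Northern Hemisphere the Coriolis force deflects motion to the right, so the geostrophic wind blows 90° to the right of the pressure-gradient force (low pressure on the left).
Rotating 225° by 90° clockwise gives 315° — the wind blows toward the northwest.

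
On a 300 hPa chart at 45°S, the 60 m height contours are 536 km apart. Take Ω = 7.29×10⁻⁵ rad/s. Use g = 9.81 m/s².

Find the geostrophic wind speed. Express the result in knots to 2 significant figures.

21 knots

Coriolis parameter at 45°S:
f = 2Ω sin φ = 2 × 7.29×10⁻⁵ × sin 45° = 1.03×10⁻⁴ s⁻¹
Height gradient: |∂Z/∂n| = 60 m / 536000 m = 1.12×10⁻⁴
On a pressure surface, geostrophic balance gives V_g = (g/f)|∂Z/∂n|:
V_g = 9.81 × 1.12×10⁻⁴ / 1.03×10⁻⁴ = 10.7 m/s
Converting: 10.7 m/s × 1.944 = 21 knots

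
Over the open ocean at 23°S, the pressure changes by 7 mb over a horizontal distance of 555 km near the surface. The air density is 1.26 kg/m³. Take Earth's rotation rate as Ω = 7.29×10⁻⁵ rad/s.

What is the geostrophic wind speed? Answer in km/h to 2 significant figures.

63 km/h

Coriolis parameter at 23°S:
f = 2Ω sin φ = 2 × 7.29×10⁻⁵ × sin 23° = 5.70×10⁻⁵ s⁻¹
Pressure gradient: |∂P/∂n| = 700 Pa / 555000 m = 1.26×10⁻³ Pa/m
Geostrophic balance (pressure-gradient force = Coriolis force):
V_g = (1/(fρ)) |∂P/∂n| = 1.26×10⁻³ / (5.70×10⁻⁵ × 1.26) = 17.6 m/s
Converting: 17.6 m/s × 3.6 = 63 km/h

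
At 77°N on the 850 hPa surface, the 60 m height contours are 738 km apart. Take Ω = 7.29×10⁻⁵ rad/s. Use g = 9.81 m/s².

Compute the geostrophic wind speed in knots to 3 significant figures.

10.9 knots

Coriolis parameter at 77°N:
f = 2Ω sin φ = 2 × 7.29×10⁻⁵ × sin 77° = 1.42×10⁻⁴ s⁻¹
Height gradient: |∂Z/∂n| = 60 m / 738000 m = 8.13×10⁻⁵
On a pressure surface, geostrophic balance gives V_g = (g/f)|∂Z/∂n|:
V_g = 9.81 × 8.13×10⁻⁵ / 1.42×10⁻⁴ = 5.61 m/s
Converting: 5.61 m/s × 1.944 = 10.9 knots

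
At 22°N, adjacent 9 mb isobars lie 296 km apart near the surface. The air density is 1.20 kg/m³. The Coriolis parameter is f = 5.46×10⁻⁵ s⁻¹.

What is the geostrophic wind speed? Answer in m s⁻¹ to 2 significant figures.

Pressure gradient: |∂P/∂n| = 900 Pa / 296000 m = 3.04×10⁻³ Pa/m
Geostrophic balance (pressure-gradient force = Coriolis force):
V_g = (1/(fρ)) |∂P/∂n| = 3.04×10⁻³ / (5.46×10⁻⁵ × 1.20) = 46.4 m/s

46 m s⁻¹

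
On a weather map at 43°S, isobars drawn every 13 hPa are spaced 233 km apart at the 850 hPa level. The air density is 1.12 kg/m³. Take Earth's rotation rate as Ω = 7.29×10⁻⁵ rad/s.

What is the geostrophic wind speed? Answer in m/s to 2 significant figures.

50 m/s

Coriolis parameter at 43°S:
f = 2Ω sin φ = 2 × 7.29×10⁻⁵ × sin 43° = 9.94×10⁻⁵ s⁻¹
Pressure gradient: |∂P/∂n| = 1300 Pa / 233000 m = 5.58×10⁻³ Pa/m
Geostrophic balance (pressure-gradient force = Coriolis force):
V_g = (1/(fρ)) |∂P/∂n| = 5.58×10⁻³ / (9.94×10⁻⁵ × 1.12) = 50.1 m/s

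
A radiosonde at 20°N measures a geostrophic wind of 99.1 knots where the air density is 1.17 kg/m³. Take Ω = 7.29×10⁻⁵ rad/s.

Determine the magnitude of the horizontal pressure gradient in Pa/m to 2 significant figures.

Coriolis parameter at 20°N:
f = 2Ω sin φ = 2 × 7.29×10⁻⁵ × sin 20° = 4.99×10⁻⁵ s⁻¹
Wind speed in SI: 99.1 knots = 51.0 m/s
Geostrophic balance rearranged: |∂P/∂n| = f ρ V_g
|∂P/∂n| = 4.99×10⁻⁵ × 1.17 × 51.0 = 2.97×10⁻³ Pa/m

3.0×10⁻³ Pa/m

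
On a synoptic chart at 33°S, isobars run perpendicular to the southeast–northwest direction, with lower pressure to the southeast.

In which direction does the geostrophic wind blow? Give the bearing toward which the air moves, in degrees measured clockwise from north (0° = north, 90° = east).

045°

The pressure-gradient force points toward the southeast (bearing 135°).
Geostrophic balance: in the Southern Hemisphere the Coriolis force deflects motion to the left, so the geostrophic wind blows 90° to the left of the pressure-gradient force (low pressure on the right).
Rotating 135° by 90° counterclockwise gives 045° — the wind blows toward the northeast.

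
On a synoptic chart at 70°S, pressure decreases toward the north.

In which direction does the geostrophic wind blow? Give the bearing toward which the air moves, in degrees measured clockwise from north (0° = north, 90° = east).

The pressure-gradient force points toward the north (bearing 000°).
Geostrophic balance: in the Southern Hemisphere the Coriolis force deflects motion to the left, so the geostrophic wind blows 90° to the left of the pressure-gradient force (low pressure on the right).
Rotating 000° by 90° counterclockwise gives 270° — the wind blows toward the west.

270°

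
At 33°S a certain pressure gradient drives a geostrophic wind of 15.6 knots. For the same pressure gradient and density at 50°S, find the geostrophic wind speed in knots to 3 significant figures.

11.1 knots

With the same pressure gradient and density, V_g ∝ 1/f ∝ 1/sin φ.
V₂ = V₁ · sin φ₁ / sin φ₂ = 15.6 × sin 33° / sin 50°
V₂ = 15.6 × 0.5446/0.7660 = 11.1 knots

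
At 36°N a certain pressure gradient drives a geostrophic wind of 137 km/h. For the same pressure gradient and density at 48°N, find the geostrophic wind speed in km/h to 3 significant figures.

108 km/h

With the same pressure gradient and density, V_g ∝ 1/f ∝ 1/sin φ.
V₂ = V₁ · sin φ₁ / sin φ₂ = 137 × sin 36° / sin 48°
V₂ = 137 × 0.5878/0.7431 = 108 km/h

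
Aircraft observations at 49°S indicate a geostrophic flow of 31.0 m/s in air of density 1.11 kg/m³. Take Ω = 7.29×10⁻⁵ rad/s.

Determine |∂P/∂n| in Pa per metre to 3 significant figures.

Coriolis parameter at 49°S:
f = 2Ω sin φ = 2 × 7.29×10⁻⁵ × sin 49° = 1.10×10⁻⁴ s⁻¹
Geostrophic balance rearranged: |∂P/∂n| = f ρ V_g
|∂P/∂n| = 1.10×10⁻⁴ × 1.11 × 31.0 = 3.79×10⁻³ Pa/m

3.79×10⁻³ Pa/m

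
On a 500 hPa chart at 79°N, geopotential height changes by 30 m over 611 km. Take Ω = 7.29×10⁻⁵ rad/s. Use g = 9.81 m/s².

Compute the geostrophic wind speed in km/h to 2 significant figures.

12 km/h

Coriolis parameter at 79°N:
f = 2Ω sin φ = 2 × 7.29×10⁻⁵ × sin 79° = 1.43×10⁻⁴ s⁻¹
Height gradient: |∂Z/∂n| = 30 m / 611000 m = 4.91×10⁻⁵
On a pressure surface, geostrophic balance gives V_g = (g/f)|∂Z/∂n|:
V_g = 9.81 × 4.91×10⁻⁵ / 1.43×10⁻⁴ = 3.37 m/s
Converting: 3.37 m/s × 3.6 = 12 km/h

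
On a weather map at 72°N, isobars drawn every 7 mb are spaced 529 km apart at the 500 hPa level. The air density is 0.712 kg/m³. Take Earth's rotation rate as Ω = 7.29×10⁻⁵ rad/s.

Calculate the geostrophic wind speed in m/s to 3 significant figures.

Coriolis parameter at 72°N:
f = 2Ω sin φ = 2 × 7.29×10⁻⁵ × sin 72° = 1.39×10⁻⁴ s⁻¹
Pressure gradient: |∂P/∂n| = 700 Pa / 529000 m = 1.32×10⁻³ Pa/m
Geostrophic balance (pressure-gradient force = Coriolis force):
V_g = (1/(fρ)) |∂P/∂n| = 1.32×10⁻³ / (1.39×10⁻⁴ × 0.712) = 13.4 m/s

13.4 m/s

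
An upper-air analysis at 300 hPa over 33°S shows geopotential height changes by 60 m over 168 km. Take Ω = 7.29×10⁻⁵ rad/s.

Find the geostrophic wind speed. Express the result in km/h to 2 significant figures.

160 km/h

Coriolis parameter at 33°S:
f = 2Ω sin φ = 2 × 7.29×10⁻⁵ × sin 33° = 7.94×10⁻⁵ s⁻¹
Height gradient: |∂Z/∂n| = 60 m / 168000 m = 3.57×10⁻⁴
On a pressure surface, geostrophic balance gives V_g = (g/f)|∂Z/∂n|:
V_g = 9.81 × 3.57×10⁻⁴ / 7.94×10⁻⁵ = 44.1 m/s
Converting: 44.1 m/s × 3.6 = 160 km/h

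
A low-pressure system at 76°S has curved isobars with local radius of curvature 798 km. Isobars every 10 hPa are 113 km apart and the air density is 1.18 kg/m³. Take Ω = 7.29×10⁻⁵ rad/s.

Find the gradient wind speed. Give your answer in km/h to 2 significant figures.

Coriolis parameter at 76°S:
f = 2Ω sin φ = 2 × 7.29×10⁻⁵ × sin 76° = 1.41×10⁻⁴ s⁻¹
Pressure gradient: |∂P/∂n| = 1000 Pa / 113000 m = 8.85×10⁻³ Pa/m
Geostrophic speed: V_g = |∂P/∂n|/(fρ) = 8.85×10⁻³/(1.41×10⁻⁴ × 1.18) = 53.0 m/s
Around a low, centrifugal force acts outward with Coriolis, so pressure-gradient force balances both:
(1/ρ)|∂P/∂n| = fV + V²/R  →  V² + fR·V − fR·V_g = 0
With fR = 1.41×10⁻⁴ × 798×10³ m = 113 m/s:
V = [−fR + √((fR)² + 4 fR V_g)]/2 = [−113 + √(113² + 4×113×53)]/2 = 39.3 m/s
Subgeostrophic (V < V_g = 53 m/s), as expected around a low.
Converting: 39.3 m/s × 3.6 = 140 km/h

140 km/h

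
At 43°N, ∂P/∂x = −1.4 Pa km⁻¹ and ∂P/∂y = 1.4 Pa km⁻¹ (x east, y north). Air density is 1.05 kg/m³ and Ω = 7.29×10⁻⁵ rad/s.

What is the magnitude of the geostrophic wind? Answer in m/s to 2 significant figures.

Coriolis parameter at 43°N:
f = 2Ω sin φ = 2 × 7.29×10⁻⁵ × sin 43° = 9.94×10⁻⁵ s⁻¹
Component geostrophic relations (x east, y north):
u_g = −(1/(fρ)) ∂P/∂y,  v_g = (1/(fρ)) ∂P/∂x
u_g = −(1.4×10⁻³)/(9.94×10⁻⁵ × 1.05) = −13.4 m/s;  v_g = (−1.4×10⁻³)/(9.94×10⁻⁵ × 1.05) = −13.4 m/s
|V_g| = √(u_g² + v_g²) = 19.0 m/s

19 m/s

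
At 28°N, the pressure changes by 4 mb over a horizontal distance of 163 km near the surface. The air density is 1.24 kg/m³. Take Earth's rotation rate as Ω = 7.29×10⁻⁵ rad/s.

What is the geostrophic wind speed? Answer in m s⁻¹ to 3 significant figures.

Coriolis parameter at 28°N:
f = 2Ω sin φ = 2 × 7.29×10⁻⁵ × sin 28° = 6.84×10⁻⁵ s⁻¹
Pressure gradient: |∂P/∂n| = 400 Pa / 163000 m = 2.45×10⁻³ Pa/m
Geostrophic balance (pressure-gradient force = Coriolis force):
V_g = (1/(fρ)) |∂P/∂n| = 2.45×10⁻³ / (6.84×10⁻⁵ × 1.24) = 28.9 m/s

28.9 m s⁻¹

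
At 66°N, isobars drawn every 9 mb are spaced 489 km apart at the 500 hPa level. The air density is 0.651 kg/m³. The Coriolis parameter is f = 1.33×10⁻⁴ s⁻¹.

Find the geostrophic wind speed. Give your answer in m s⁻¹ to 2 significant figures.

21 m s⁻¹

Pressure gradient: |∂P/∂n| = 900 Pa / 489000 m = 1.84×10⁻³ Pa/m
Geostrophic balance (pressure-gradient force = Coriolis force):
V_g = (1/(fρ)) |∂P/∂n| = 1.84×10⁻³ / (1.33×10⁻⁴ × 0.651) = 21.3 m/s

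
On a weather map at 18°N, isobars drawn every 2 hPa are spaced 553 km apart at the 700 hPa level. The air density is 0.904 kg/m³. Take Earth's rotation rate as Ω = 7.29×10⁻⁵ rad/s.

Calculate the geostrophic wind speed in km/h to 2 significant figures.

32 km/h

Coriolis parameter at 18°N:
f = 2Ω sin φ = 2 × 7.29×10⁻⁵ × sin 18° = 4.51×10⁻⁵ s⁻¹
Pressure gradient: |∂P/∂n| = 200 Pa / 553000 m = 3.62×10⁻⁴ Pa/m
Geostrophic balance (pressure-gradient force = Coriolis force):
V_g = (1/(fρ)) |∂P/∂n| = 3.62×10⁻⁴ / (4.51×10⁻⁵ × 0.904) = 8.88 m/s
Converting: 8.88 m/s × 3.6 = 32 km/h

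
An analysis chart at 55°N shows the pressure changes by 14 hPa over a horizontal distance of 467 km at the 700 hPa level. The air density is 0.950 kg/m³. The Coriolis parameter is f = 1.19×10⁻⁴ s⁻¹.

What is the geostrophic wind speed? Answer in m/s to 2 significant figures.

Pressure gradient: |∂P/∂n| = 1400 Pa / 467000 m = 3.00×10⁻³ Pa/m
Geostrophic balance (pressure-gradient force = Coriolis force):
V_g = (1/(fρ)) |∂P/∂n| = 3.00×10⁻³ / (1.19×10⁻⁴ × 0.950) = 26.5 m/s

27 m/s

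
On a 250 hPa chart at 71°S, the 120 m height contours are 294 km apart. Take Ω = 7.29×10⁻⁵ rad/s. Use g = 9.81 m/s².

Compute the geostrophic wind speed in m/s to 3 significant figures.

Coriolis parameter at 71°S:
f = 2Ω sin φ = 2 × 7.29×10⁻⁵ × sin 71° = 1.38×10⁻⁴ s⁻¹
Height gradient: |∂Z/∂n| = 120 m / 294000 m = 4.08×10⁻⁴
On a pressure surface, geostrophic balance gives V_g = (g/f)|∂Z/∂n|:
V_g = 9.81 × 4.08×10⁻⁴ / 1.38×10⁻⁴ = 29.0 m/s

29.0 m/s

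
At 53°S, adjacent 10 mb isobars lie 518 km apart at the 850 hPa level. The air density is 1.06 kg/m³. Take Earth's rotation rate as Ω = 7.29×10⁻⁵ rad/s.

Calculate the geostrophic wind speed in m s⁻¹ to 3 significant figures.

15.6 m s⁻¹

Coriolis parameter at 53°S:
f = 2Ω sin φ = 2 × 7.29×10⁻⁵ × sin 53° = 1.16×10⁻⁴ s⁻¹
Pressure gradient: |∂P/∂n| = 1000 Pa / 518000 m = 1.93×10⁻³ Pa/m
Geostrophic balance (pressure-gradient force = Coriolis force):
V_g = (1/(fρ)) |∂P/∂n| = 1.93×10⁻³ / (1.16×10⁻⁴ × 1.06) = 15.6 m/s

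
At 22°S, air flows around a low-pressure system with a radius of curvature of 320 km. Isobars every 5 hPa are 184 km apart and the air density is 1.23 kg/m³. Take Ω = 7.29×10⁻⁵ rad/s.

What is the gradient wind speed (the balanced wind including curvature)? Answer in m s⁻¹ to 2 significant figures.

19 m s⁻¹

Coriolis parameter at 22°S:
f = 2Ω sin φ = 2 × 7.29×10⁻⁵ × sin 22° = 5.46×10⁻⁵ s⁻¹
Pressure gradient: |∂P/∂n| = 500 Pa / 184000 m = 2.72×10⁻³ Pa/m
Geostrophic speed: V_g = |∂P/∂n|/(fρ) = 2.72×10⁻³/(5.46×10⁻⁵ × 1.23) = 40.4 m/s
Around a low, centrifugal force acts outward with Coriolis, so pressure-gradient force balances both:
(1/ρ)|∂P/∂n| = fV + V²/R  →  V² + fR·V − fR·V_g = 0
With fR = 5.46×10⁻⁵ × 320×10³ m = 17.5 m/s:
V = [−fR + √((fR)² + 4 fR V_g)]/2 = [−17.5 + √(17.5² + 4×17.5×40.4)]/2 = 19.2 m/s
Subgeostrophic (V < V_g = 40.4 m/s), as expected around a low.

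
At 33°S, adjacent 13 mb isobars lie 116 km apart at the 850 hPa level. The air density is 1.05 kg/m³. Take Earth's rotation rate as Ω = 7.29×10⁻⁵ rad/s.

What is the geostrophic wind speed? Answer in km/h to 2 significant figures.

Coriolis parameter at 33°S:
f = 2Ω sin φ = 2 × 7.29×10⁻⁵ × sin 33° = 7.94×10⁻⁵ s⁻¹
Pressure gradient: |∂P/∂n| = 1300 Pa / 116000 m = 1.12×10⁻² Pa/m
Geostrophic balance (pressure-gradient force = Coriolis force):
V_g = (1/(fρ)) |∂P/∂n| = 1.12×10⁻² / (7.94×10⁻⁵ × 1.05) = 134 m/s
Converting: 134 m/s × 3.6 = 480 km/h

480 km/h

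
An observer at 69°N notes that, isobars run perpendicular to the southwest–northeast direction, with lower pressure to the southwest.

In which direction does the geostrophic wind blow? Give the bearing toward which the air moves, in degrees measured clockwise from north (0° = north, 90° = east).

The pressure-gradient force points toward the southwest (bearing 225°).
Geostrophic balance: in the Northern Hemisphere the Coriolis force deflects motion to the right, so the geostrophic wind blows 90° to the right of the pressure-gradient force (low pressure on the left).
Rotating 225° by 90° clockwise gives 315° — the wind blows toward the northwest.

315°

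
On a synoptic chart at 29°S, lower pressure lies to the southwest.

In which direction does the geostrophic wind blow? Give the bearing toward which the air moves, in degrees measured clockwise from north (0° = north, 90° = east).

135°

The pressure-gradient force points toward the southwest (bearing 225°).
Geostrophic balance: in the Southern Hemisphere the Coriolis force deflects motion to the left, so the geostrophic wind blows 90° to the left of the pressure-gradient force (low pressure on the right).
Rotating 225° by 90° counterclockwise gives 135° — the wind blows toward the southeast.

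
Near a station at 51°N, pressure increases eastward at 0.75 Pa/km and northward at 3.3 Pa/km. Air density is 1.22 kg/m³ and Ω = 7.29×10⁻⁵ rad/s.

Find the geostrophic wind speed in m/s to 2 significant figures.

24 m/s

Coriolis parameter at 51°N:
f = 2Ω sin φ = 2 × 7.29×10⁻⁵ × sin 51° = 1.13×10⁻⁴ s⁻¹
Component geostrophic relations (x east, y north):
u_g = −(1/(fρ)) ∂P/∂y,  v_g = (1/(fρ)) ∂P/∂x
u_g = −(3.3×10⁻³)/(1.13×10⁻⁴ × 1.22) = −23.9 m/s;  v_g = (0.75×10⁻³)/(1.13×10⁻⁴ × 1.22) = 5.43 m/s
|V_g| = √(u_g² + v_g²) = 24.5 m/s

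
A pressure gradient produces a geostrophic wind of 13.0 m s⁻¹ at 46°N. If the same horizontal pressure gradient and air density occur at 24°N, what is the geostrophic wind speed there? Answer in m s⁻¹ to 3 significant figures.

23.0 m s⁻¹

With the same pressure gradient and density, V_g ∝ 1/f ∝ 1/sin φ.
V₂ = V₁ · sin φ₁ / sin φ₂ = 13.0 × sin 46° / sin 24°
V₂ = 13.0 × 0.7193/0.4067 = 23.0 m s⁻¹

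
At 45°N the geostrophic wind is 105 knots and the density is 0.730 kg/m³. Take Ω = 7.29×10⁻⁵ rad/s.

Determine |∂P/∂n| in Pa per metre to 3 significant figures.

Coriolis parameter at 45°N:
f = 2Ω sin φ = 2 × 7.29×10⁻⁵ × sin 45° = 1.03×10⁻⁴ s⁻¹
Wind speed in SI: 105 knots = 54.0 m/s
Geostrophic balance rearranged: |∂P/∂n| = f ρ V_g
|∂P/∂n| = 1.03×10⁻⁴ × 0.730 × 54.0 = 4.07×10⁻³ Pa/m

4.07×10⁻³ Pa/m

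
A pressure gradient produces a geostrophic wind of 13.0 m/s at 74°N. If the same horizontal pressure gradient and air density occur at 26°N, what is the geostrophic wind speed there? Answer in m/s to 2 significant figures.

With the same pressure gradient and density, V_g ∝ 1/f ∝ 1/sin φ.
V₂ = V₁ · sin φ₁ / sin φ₂ = 13.0 × sin 74° / sin 26°
V₂ = 13.0 × 0.9613/0.4384 = 29 m/s

29 m/s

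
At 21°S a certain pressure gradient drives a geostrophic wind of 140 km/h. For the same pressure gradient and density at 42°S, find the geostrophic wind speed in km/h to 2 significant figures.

75 km/h

With the same pressure gradient and density, V_g ∝ 1/f ∝ 1/sin φ.
V₂ = V₁ · sin φ₁ / sin φ₂ = 140 × sin 21° / sin 42°
V₂ = 140 × 0.3584/0.6691 = 75 km/h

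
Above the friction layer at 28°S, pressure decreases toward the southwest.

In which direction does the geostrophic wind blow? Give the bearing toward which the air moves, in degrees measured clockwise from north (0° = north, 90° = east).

The pressure-gradient force points toward the southwest (bearing 225°).
Geostrophic balance: in the Southern Hemisphere the Coriolis force deflects motion to the left, so the geostrophic wind blows 90° to the left of the pressure-gradient force (low pressure on the right).
Rotating 225° by 90° counterclockwise gives 135° — the wind blows toward the southeast.

135°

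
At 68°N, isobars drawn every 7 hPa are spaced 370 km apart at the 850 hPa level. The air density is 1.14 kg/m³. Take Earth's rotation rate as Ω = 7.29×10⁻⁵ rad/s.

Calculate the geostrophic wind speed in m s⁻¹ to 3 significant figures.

12.3 m s⁻¹

Coriolis parameter at 68°N:
f = 2Ω sin φ = 2 × 7.29×10⁻⁵ × sin 68° = 1.35×10⁻⁴ s⁻¹
Pressure gradient: |∂P/∂n| = 700 Pa / 370000 m = 1.89×10⁻³ Pa/m
Geostrophic balance (pressure-gradient force = Coriolis force):
V_g = (1/(fρ)) |∂P/∂n| = 1.89×10⁻³ / (1.35×10⁻⁴ × 1.14) = 12.3 m/s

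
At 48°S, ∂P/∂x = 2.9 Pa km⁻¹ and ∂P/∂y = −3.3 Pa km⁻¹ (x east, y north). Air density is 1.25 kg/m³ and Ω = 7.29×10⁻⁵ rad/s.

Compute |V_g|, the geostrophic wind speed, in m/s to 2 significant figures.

Coriolis parameter at 48°S:
f = 2Ω sin φ = 2 × 7.29×10⁻⁵ × sin 48° = 1.08×10⁻⁴ s⁻¹
In the Southern Hemisphere f is negative: f = −1.08×10⁻⁴ s⁻¹.
Component geostrophic relations (x east, y north):
u_g = −(1/(fρ)) ∂P/∂y,  v_g = (1/(fρ)) ∂P/∂x
u_g = −(−3.3×10⁻³)/(−1.08×10⁻⁴ × 1.25) = −24.4 m/s;  v_g = (2.9×10⁻³)/(−1.08×10⁻⁴ × 1.25) = −21.4 m/s
|V_g| = √(u_g² + v_g²) = 32.4 m/s

32 m/s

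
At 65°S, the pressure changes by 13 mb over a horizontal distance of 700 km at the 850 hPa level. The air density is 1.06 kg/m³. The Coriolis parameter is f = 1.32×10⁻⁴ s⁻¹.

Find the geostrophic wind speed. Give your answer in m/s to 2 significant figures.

Pressure gradient: |∂P/∂n| = 1300 Pa / 700000 m = 1.86×10⁻³ Pa/m
Geostrophic balance (pressure-gradient force = Coriolis force):
V_g = (1/(fρ)) |∂P/∂n| = 1.86×10⁻³ / (1.32×10⁻⁴ × 1.06) = 13.3 m/s

13 m/s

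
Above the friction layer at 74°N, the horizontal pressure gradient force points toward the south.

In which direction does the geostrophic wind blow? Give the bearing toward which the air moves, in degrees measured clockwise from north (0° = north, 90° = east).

The pressure-gradient force points toward the south (bearing 180°).
Geostrophic balance: in the Northern Hemisphere the Coriolis force deflects motion to the right, so the geostrophic wind blows 90° to the right of the pressure-gradient force (low pressure on the left).
Rotating 180° by 90° clockwise gives 270° — the wind blows toward the west.

270°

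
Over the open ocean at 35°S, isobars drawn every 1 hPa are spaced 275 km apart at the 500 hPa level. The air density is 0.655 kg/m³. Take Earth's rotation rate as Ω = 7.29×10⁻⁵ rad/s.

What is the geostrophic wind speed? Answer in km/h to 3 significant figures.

23.9 km/h

Coriolis parameter at 35°S:
f = 2Ω sin φ = 2 × 7.29×10⁻⁵ × sin 35° = 8.36×10⁻⁵ s⁻¹
Pressure gradient: |∂P/∂n| = 100 Pa / 275000 m = 3.64×10⁻⁴ Pa/m
Geostrophic balance (pressure-gradient force = Coriolis force):
V_g = (1/(fρ)) |∂P/∂n| = 3.64×10⁻⁴ / (8.36×10⁻⁵ × 0.655) = 6.64 m/s
Converting: 6.64 m/s × 3.6 = 23.9 km/h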